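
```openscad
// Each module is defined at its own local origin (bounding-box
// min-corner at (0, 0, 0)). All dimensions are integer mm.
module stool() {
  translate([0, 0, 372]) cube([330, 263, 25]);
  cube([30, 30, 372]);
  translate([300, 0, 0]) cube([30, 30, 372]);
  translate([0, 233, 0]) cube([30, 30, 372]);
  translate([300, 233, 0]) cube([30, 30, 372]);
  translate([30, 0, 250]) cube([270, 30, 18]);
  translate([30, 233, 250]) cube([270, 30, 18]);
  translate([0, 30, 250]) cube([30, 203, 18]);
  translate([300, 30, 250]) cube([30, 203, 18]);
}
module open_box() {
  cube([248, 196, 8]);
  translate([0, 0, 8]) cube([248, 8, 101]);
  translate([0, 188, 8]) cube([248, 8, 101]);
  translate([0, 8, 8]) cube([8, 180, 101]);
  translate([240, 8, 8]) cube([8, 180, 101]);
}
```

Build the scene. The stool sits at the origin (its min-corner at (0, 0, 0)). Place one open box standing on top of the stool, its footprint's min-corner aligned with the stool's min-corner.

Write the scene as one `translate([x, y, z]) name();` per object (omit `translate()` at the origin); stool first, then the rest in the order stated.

stool();
translate([0, 0, 397]) open_box();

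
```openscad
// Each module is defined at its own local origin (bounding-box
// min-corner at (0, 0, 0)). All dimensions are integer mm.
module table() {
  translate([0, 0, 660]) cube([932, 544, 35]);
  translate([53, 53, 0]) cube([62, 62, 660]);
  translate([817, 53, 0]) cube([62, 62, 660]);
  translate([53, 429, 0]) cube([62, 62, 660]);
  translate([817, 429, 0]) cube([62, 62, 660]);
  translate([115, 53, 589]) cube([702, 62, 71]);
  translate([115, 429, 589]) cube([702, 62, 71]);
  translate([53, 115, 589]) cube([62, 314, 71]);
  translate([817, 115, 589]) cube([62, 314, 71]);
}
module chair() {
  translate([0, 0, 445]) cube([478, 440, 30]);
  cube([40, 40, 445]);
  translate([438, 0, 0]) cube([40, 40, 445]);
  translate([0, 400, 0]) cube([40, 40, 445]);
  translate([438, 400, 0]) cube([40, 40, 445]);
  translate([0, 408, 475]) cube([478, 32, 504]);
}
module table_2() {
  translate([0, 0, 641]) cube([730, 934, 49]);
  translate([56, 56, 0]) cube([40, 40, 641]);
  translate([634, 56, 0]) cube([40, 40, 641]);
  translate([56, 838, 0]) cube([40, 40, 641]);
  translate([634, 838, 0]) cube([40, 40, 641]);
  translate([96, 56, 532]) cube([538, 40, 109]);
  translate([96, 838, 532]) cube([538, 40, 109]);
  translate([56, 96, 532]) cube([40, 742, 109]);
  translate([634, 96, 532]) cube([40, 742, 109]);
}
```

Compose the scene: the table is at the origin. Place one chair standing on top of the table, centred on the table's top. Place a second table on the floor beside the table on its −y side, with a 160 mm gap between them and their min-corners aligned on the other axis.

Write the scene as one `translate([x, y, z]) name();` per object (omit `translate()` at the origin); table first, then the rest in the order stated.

table();
translate([227, 52, 695]) chair();
translate([0, -1094, 0]) table_2();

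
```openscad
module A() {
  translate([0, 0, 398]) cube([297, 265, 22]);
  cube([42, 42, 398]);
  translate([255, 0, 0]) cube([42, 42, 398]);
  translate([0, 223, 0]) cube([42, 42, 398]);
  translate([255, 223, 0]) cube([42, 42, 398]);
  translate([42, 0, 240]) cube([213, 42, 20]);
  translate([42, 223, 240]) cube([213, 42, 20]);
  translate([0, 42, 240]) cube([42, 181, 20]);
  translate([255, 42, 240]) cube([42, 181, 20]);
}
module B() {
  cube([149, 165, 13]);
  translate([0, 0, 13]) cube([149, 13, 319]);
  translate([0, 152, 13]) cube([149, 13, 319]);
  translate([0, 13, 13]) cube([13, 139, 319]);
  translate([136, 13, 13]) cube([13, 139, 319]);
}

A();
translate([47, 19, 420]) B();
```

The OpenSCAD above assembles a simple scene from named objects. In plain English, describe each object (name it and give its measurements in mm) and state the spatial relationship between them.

A is a four-legged stool. The seat is 297×265 mm, 22 mm thick, top at z = 420 mm. It stands on four square legs, each 42×42 mm in cross-section, from z = 0 to the seat underside, each flush with a corner of the seat. Four stretchers, 42 mm wide and 20 mm tall, connect adjacent legs with their undersides at z = 240 mm, each running between the inner faces of the legs it joins and aligned with the legs' outer faces on the other axis.

B is an open-topped rectangular box: outside dimensions 149×165×332 mm, with a uniform wall and base thickness of 13 mm. The base is a full 149×165 slab on the floor; four walls sit on top of the base. The front and back walls (the −y and +y sides) span the full width; the two side walls fit between them.

The open box is on top of the stool.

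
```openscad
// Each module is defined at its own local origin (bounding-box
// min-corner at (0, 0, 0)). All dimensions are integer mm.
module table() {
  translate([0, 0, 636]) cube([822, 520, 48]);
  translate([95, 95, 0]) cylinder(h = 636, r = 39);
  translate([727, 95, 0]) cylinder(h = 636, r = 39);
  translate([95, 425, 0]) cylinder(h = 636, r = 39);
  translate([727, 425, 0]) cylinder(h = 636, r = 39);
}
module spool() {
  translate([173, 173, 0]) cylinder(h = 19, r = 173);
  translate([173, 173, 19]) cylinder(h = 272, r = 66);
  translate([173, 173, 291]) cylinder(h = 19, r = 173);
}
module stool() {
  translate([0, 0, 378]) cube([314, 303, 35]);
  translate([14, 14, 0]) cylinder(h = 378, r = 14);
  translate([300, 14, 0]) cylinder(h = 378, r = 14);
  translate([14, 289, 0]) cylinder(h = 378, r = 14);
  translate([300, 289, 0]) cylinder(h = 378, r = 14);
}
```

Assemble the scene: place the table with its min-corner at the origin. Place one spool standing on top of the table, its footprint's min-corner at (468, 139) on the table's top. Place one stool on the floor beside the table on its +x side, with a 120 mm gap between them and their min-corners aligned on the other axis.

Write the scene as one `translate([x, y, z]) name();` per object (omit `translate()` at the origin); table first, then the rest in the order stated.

table();
translate([468, 139, 684]) spool();
translate([942, 0, 0]) stool();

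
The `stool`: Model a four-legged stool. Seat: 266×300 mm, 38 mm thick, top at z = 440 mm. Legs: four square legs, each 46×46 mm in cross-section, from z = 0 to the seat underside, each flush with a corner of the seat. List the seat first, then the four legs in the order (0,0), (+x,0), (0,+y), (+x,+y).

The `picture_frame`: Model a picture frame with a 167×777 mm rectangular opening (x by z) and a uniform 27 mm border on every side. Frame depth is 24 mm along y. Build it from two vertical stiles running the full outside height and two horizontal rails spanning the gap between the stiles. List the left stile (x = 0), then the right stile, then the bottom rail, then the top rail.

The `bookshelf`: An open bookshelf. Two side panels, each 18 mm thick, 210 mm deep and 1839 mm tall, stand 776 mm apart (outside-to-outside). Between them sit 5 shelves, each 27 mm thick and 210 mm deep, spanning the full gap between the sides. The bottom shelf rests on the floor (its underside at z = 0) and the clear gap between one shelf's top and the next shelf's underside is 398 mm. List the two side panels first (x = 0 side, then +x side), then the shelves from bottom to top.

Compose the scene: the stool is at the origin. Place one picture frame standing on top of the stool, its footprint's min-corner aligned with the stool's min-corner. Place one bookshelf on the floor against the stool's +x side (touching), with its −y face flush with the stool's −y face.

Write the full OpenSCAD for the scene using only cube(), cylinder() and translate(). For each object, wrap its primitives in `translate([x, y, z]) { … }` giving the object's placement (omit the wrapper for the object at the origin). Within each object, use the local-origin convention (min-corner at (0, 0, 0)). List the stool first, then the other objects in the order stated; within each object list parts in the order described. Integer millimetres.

translate([0, 0, 402]) cube([266, 300, 38]);
cube([46, 46, 402]);
translate([220, 0, 0]) cube([46, 46, 402]);
translate([0, 254, 0]) cube([46, 46, 402]);
translate([220, 254, 0]) cube([46, 46, 402]);
translate([0, 0, 440]) {
  cube([27, 24, 831]);
  translate([194, 0, 0]) cube([27, 24, 831]);
  translate([27, 0, 0]) cube([167, 24, 27]);
  translate([27, 0, 804]) cube([167, 24, 27]);
}
translate([266, 0, 0]) {
  cube([18, 210, 1839]);
  translate([758, 0, 0]) cube([18, 210, 1839]);
  translate([18, 0, 0]) cube([740, 210, 27]);
  translate([18, 0, 425]) cube([740, 210, 27]);
  translate([18, 0, 850]) cube([740, 210, 27]);
  translate([18, 0, 1275]) cube([740, 210, 27]);
  translate([18, 0, 1700]) cube([740, 210, 27]);
}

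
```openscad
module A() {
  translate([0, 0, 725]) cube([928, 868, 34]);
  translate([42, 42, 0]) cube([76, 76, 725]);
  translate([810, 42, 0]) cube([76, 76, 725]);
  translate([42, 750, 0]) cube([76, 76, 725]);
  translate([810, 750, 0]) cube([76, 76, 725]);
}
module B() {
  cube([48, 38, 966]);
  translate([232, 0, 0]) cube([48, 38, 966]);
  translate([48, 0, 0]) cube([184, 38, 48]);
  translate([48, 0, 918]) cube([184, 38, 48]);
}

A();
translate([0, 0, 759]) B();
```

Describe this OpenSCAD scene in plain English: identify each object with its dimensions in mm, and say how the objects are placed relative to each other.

A is a rectangular dining table. The top is 928×868×34 mm with its upper surface at z = 759 mm. It stands on four 76×76 mm square legs, each inset 42 mm from the nearest pair of top edges, running from the floor to the underside of the top.

B is a rectangular picture frame lying in the x–z plane (depth along y). The opening is 184 mm wide (x) by 870 mm tall (z), surrounded by a border 48 mm wide on all four sides. The frame is 38 mm deep and is made of two full-height vertical stiles with two horizontal rails fitted between them.

The picture frame is on top of the table.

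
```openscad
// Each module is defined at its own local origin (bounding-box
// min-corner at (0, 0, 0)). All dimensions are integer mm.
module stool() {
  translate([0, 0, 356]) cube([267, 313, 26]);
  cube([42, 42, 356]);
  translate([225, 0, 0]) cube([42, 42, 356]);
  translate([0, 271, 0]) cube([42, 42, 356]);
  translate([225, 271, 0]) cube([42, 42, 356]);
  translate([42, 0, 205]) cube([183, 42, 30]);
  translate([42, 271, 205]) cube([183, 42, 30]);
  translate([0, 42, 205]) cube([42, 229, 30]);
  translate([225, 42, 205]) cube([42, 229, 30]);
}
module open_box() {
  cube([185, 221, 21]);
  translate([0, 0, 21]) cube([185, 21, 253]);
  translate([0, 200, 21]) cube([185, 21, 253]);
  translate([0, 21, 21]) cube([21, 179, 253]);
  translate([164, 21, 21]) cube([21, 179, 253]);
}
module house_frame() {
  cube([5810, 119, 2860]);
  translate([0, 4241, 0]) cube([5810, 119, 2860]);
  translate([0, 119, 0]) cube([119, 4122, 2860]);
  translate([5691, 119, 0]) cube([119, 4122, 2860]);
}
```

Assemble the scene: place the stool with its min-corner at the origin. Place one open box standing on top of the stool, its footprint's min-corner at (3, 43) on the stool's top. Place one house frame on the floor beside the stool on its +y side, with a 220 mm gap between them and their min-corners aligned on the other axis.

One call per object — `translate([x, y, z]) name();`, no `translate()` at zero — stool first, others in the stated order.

stool();
translate([3, 43, 382]) open_box();
translate([0, 533, 0]) house_frame();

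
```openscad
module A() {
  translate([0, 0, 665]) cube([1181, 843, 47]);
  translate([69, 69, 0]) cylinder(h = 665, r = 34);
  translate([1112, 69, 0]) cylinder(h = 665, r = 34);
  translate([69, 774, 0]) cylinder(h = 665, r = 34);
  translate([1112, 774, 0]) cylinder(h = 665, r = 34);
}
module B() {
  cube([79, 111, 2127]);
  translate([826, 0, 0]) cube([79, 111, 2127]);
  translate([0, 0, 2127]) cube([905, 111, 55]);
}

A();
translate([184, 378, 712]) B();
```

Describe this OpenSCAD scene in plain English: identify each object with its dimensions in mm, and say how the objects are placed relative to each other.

A is a table with a 1181×843 mm rectangular top, 47 mm thick, top surface at z = 712 mm, supported by four round legs of 68 mm diameter, each leg's bounding box inset 35 mm from the nearest pair of top edges, running from the floor.

B is a rectangular door frame: two vertical jambs of 79×111 mm section, 2127 mm tall, with a clear opening 747 mm wide between their inner faces. A header 55 mm tall and 111 mm deep lies on top of the jambs and spans the full outside width.

The door frame is on top of the table.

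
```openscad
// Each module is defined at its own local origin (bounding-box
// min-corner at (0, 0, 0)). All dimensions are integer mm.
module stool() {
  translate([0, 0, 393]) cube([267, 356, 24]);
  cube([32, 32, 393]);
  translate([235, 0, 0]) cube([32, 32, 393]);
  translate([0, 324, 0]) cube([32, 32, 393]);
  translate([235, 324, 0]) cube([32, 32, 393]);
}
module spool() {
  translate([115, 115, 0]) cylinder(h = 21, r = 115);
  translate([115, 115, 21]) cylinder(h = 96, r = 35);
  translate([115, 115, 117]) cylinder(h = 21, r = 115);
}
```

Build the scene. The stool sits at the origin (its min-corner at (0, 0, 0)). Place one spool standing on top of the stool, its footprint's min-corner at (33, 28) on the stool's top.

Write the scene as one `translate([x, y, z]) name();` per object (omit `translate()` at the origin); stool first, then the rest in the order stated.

stool();
translate([33, 28, 417]) spool();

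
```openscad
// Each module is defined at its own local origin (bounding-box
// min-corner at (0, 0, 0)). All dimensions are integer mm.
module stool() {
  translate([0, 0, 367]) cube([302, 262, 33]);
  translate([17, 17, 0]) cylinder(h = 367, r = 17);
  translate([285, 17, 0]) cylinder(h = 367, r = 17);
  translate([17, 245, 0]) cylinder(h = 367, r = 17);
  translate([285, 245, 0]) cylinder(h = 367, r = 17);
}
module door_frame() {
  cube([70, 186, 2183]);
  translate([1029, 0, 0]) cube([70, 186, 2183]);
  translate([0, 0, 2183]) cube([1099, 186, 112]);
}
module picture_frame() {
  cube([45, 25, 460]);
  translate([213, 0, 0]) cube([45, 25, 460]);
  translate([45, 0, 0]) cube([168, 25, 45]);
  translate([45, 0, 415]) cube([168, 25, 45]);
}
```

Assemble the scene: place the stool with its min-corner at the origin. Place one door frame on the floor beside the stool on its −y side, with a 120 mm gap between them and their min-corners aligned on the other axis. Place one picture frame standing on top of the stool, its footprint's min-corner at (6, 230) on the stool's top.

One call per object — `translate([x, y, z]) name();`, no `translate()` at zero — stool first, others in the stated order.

stool();
translate([0, -306, 0]) door_frame();
translate([6, 230, 400]) picture_frame();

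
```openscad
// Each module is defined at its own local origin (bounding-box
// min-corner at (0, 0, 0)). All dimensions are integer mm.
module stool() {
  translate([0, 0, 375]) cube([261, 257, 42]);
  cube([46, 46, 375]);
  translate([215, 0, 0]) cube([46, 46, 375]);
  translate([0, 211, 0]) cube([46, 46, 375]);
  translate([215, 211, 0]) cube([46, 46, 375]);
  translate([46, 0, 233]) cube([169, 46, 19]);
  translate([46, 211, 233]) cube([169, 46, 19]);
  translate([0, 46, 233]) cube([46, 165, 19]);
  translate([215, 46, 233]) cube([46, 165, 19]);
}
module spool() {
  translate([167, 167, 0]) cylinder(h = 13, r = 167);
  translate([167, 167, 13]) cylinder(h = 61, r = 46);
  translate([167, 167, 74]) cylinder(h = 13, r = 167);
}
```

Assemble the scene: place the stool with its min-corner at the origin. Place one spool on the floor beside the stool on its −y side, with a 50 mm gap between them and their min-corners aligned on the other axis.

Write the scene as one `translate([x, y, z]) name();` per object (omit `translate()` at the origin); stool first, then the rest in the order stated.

stool();
translate([0, -384, 0]) spool();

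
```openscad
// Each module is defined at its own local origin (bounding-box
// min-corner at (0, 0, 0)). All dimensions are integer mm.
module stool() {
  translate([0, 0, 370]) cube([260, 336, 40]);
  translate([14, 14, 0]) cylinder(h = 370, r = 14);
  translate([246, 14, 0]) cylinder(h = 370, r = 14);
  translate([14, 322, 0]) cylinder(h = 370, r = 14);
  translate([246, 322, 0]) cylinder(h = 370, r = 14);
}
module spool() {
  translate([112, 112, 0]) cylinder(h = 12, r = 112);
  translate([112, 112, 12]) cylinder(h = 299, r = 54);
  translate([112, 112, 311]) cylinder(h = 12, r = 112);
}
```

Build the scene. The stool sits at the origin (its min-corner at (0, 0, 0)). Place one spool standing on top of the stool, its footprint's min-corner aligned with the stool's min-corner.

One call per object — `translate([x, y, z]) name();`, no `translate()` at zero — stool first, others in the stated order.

stool();
translate([0, 0, 410]) spool();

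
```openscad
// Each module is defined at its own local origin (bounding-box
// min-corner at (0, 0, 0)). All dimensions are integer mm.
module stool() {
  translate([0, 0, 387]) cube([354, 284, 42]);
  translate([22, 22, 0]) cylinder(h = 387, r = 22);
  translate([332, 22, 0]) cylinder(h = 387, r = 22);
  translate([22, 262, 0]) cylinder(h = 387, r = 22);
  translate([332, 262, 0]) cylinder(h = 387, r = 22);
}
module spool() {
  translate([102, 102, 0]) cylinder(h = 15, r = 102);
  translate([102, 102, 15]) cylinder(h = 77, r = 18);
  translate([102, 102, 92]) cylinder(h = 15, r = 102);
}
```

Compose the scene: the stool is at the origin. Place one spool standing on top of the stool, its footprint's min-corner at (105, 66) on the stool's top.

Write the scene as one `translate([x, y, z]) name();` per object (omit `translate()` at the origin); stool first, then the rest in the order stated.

stool();
translate([105, 66, 429]) spool();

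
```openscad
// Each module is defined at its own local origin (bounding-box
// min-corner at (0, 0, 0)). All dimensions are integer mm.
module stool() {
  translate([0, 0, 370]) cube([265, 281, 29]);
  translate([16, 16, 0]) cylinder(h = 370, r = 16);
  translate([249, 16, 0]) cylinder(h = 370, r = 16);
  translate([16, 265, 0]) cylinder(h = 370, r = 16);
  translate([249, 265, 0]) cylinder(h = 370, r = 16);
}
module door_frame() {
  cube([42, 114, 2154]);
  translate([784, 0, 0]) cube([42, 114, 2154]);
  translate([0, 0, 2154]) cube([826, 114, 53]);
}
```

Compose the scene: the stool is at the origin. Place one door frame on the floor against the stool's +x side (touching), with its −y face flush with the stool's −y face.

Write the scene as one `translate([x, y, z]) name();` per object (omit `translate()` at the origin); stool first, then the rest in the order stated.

stool();
translate([265, 0, 0]) door_frame();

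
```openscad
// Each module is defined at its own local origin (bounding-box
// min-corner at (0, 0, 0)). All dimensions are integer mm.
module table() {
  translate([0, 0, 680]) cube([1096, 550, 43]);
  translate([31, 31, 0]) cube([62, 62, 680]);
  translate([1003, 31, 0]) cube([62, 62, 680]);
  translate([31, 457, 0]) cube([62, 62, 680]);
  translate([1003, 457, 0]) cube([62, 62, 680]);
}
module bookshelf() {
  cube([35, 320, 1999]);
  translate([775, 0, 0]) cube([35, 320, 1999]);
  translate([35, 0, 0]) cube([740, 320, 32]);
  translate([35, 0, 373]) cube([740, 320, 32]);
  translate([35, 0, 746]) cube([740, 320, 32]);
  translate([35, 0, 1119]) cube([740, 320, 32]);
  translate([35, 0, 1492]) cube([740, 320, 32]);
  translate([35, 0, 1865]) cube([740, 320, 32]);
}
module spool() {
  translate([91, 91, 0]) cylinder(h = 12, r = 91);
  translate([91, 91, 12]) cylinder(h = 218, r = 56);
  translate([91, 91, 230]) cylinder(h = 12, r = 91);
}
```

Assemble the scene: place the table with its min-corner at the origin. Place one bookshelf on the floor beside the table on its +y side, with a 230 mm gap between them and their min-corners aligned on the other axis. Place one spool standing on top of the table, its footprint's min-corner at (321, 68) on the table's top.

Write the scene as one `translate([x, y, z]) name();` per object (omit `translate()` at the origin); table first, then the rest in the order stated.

table();
translate([0, 780, 0]) bookshelf();
translate([321, 68, 723]) spool();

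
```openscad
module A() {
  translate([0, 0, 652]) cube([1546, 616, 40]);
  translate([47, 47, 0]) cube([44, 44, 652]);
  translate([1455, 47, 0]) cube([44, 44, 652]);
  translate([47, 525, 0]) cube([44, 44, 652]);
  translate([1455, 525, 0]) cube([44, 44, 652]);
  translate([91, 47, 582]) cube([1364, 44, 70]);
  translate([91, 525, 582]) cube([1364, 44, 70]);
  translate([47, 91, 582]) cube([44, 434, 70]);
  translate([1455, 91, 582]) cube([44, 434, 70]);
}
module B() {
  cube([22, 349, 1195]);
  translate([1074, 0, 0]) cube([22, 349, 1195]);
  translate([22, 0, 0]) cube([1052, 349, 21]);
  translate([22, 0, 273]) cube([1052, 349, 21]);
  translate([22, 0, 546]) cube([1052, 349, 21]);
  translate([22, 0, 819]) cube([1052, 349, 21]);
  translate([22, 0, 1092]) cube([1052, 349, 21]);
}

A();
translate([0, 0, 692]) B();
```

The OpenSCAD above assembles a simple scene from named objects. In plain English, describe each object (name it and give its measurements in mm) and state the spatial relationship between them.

A is a table: top 1546 mm (x) × 616 mm (y), 40 mm thick, upper face at z = 692 mm, on four 44×44 mm square legs, each inset 47 mm from the nearest pair of top edges, running from z = 0 to the bottom of the top. Four apron rails, 44 mm thick and 70 mm tall, run between adjacent legs with their top edges flush with the underside of the top and their outer faces flush with the legs' outer faces.

B is an open bookshelf. Two side panels, each 22 mm thick, 349 mm deep and 1195 mm tall, stand 1096 mm apart (outside-to-outside). Between them sit 5 shelves, each 21 mm thick and 349 mm deep, spanning the full gap between the sides. The bottom shelf rests on the floor (its underside at z = 0) and the clear gap between one shelf's top and the next shelf's underside is 252 mm.

The bookshelf is on top of the table.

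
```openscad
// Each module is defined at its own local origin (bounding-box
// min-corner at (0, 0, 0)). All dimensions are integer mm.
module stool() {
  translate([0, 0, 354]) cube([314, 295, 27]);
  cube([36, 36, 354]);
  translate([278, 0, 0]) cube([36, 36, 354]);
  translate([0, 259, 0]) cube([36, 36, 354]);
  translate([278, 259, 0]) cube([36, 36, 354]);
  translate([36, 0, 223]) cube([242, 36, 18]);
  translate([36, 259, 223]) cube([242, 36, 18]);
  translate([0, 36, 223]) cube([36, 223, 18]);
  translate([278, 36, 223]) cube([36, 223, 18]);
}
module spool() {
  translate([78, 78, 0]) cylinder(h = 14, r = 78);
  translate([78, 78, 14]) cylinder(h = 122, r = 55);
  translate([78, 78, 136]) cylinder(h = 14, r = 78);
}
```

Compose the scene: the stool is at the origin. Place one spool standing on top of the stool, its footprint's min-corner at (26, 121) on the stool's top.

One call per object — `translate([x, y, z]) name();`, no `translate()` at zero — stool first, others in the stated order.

stool();
translate([26, 121, 381]) spool();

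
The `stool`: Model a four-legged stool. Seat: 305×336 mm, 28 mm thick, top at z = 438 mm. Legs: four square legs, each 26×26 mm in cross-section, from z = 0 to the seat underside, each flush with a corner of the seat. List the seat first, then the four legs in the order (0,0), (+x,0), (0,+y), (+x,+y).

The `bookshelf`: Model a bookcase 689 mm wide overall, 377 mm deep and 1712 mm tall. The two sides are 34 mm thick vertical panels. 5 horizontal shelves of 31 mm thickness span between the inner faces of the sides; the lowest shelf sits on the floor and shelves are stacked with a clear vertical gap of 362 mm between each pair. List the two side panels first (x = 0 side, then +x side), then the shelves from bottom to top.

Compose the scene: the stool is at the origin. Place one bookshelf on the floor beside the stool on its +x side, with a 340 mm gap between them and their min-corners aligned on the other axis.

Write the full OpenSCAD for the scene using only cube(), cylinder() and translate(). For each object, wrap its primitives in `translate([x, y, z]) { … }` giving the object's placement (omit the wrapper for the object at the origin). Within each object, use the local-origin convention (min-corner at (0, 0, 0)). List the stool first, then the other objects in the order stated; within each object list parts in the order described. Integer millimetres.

translate([0, 0, 410]) cube([305, 336, 28]);
cube([26, 26, 410]);
translate([279, 0, 0]) cube([26, 26, 410]);
translate([0, 310, 0]) cube([26, 26, 410]);
translate([279, 310, 0]) cube([26, 26, 410]);
translate([645, 0, 0]) {
  cube([34, 377, 1712]);
  translate([655, 0, 0]) cube([34, 377, 1712]);
  translate([34, 0, 0]) cube([621, 377, 31]);
  translate([34, 0, 393]) cube([621, 377, 31]);
  translate([34, 0, 786]) cube([621, 377, 31]);
  translate([34, 0, 1179]) cube([621, 377, 31]);
  translate([34, 0, 1572]) cube([621, 377, 31]);
}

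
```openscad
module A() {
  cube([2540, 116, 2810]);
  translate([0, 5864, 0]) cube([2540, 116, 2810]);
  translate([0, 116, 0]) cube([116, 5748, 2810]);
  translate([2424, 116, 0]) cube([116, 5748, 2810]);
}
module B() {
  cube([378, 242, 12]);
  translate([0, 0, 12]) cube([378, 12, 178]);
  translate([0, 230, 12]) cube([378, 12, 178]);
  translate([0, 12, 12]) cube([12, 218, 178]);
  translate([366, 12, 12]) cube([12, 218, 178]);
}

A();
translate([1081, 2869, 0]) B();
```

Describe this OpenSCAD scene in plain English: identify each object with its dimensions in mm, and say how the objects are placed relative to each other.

A is the wall frame of a small rectangular building: four walls, each 2810 mm tall and 116 mm thick, enclosing a footprint 2540 mm (x) by 5980 mm (y) outside-to-outside, with no floor or roof. The front and back walls (the −y and +y sides) span the full width; the two side walls fit between them.

B is an open-topped rectangular box: outside dimensions 378×242×190 mm, with a uniform wall and base thickness of 12 mm. The base is a full 378×242 slab on the floor; four walls sit on top of the base. The front and back walls (the −y and +y sides) span the full width; the two side walls fit between them.

The open box sits inside the house frame, centred.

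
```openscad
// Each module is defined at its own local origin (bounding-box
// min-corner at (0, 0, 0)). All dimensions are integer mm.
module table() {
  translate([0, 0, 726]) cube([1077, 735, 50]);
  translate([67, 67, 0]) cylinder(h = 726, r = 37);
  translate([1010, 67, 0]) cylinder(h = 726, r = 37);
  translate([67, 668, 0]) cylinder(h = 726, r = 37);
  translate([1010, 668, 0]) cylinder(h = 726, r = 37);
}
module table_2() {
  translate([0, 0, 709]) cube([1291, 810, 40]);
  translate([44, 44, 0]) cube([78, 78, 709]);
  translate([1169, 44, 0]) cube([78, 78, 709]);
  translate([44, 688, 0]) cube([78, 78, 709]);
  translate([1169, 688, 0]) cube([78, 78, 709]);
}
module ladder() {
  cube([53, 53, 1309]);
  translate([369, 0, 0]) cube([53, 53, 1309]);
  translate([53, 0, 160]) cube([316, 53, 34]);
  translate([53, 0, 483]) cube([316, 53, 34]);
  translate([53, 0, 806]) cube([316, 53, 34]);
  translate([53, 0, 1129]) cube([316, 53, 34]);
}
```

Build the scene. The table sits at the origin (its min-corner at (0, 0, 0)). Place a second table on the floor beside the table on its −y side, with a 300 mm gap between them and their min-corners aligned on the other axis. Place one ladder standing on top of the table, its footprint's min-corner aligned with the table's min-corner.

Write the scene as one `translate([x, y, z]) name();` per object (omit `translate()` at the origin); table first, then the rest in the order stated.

table();
translate([0, -1110, 0]) table_2();
translate([0, 0, 776]) ladder();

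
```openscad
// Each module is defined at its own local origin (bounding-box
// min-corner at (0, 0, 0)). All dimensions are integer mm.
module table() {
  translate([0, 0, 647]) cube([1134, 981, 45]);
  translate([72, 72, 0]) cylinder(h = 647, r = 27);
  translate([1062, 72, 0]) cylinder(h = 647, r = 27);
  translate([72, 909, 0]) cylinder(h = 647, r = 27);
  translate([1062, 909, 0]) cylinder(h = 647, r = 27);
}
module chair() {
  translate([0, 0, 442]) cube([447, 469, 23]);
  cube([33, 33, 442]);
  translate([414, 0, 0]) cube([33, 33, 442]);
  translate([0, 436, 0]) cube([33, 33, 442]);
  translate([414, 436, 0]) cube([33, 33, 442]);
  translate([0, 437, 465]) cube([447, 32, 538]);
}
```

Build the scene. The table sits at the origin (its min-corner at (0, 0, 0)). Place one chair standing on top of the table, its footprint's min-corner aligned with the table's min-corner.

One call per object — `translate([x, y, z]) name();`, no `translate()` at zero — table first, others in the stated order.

table();
translate([0, 0, 692]) chair();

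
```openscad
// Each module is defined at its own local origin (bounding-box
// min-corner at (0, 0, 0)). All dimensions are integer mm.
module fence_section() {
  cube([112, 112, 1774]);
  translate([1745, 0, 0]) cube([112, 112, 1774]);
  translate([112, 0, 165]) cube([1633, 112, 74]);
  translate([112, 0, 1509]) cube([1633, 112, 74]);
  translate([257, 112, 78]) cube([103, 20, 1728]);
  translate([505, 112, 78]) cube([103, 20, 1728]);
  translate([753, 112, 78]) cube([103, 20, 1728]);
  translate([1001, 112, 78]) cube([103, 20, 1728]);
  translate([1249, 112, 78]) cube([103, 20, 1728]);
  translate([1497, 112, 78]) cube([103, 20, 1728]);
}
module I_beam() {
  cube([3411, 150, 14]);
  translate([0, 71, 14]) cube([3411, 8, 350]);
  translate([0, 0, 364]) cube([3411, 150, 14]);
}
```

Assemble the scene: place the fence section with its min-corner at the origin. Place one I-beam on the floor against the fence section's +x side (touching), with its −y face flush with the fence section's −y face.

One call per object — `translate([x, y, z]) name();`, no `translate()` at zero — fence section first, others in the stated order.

fence_section();
translate([1857, 0, 0]) I_beam();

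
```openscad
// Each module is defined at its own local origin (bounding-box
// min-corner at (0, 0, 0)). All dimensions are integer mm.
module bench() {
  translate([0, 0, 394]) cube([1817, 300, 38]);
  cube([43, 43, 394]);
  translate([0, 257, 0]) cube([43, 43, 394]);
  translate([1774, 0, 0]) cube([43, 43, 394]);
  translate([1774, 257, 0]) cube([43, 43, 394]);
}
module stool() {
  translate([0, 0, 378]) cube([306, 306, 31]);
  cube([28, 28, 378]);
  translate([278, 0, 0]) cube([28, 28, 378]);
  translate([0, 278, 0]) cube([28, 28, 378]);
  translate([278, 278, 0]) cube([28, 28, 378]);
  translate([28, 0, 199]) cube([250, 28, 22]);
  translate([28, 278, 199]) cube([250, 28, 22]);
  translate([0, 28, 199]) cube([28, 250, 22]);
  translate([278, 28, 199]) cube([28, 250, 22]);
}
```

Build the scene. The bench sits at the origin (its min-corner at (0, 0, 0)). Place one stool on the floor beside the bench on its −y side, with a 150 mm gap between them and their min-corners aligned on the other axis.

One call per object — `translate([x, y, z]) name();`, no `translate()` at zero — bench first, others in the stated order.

bench();
translate([0, -456, 0]) stool();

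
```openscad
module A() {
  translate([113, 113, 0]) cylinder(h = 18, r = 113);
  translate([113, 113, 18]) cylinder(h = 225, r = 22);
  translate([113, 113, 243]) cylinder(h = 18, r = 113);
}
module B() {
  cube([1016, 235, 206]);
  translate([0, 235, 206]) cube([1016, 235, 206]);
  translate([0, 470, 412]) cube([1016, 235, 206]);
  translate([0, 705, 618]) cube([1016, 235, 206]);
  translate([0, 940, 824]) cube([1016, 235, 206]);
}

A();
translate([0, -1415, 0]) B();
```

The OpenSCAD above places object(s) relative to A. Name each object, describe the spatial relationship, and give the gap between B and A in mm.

A is a spool. B is a staircase. The staircase is on the floor beside the spool on its −y side. The gap between the staircase and the spool is 240 mm.

The staircase's nearest face is 240 mm from the spool's −y face.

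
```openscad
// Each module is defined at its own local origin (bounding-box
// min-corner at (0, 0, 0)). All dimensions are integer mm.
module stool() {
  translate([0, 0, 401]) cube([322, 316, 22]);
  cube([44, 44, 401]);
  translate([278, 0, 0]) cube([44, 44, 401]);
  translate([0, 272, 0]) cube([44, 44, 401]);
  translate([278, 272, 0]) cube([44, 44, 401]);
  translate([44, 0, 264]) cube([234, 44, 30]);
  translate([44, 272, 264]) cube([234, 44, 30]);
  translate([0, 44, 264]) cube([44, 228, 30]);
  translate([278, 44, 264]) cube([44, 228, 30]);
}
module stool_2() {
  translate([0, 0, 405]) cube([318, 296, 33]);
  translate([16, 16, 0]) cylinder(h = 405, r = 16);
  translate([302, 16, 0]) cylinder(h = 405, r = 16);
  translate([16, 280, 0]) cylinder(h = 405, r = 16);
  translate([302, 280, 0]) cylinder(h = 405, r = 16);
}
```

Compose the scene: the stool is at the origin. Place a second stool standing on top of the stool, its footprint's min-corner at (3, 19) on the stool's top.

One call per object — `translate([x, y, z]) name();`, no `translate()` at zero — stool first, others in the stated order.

stool();
translate([3, 19, 423]) stool_2();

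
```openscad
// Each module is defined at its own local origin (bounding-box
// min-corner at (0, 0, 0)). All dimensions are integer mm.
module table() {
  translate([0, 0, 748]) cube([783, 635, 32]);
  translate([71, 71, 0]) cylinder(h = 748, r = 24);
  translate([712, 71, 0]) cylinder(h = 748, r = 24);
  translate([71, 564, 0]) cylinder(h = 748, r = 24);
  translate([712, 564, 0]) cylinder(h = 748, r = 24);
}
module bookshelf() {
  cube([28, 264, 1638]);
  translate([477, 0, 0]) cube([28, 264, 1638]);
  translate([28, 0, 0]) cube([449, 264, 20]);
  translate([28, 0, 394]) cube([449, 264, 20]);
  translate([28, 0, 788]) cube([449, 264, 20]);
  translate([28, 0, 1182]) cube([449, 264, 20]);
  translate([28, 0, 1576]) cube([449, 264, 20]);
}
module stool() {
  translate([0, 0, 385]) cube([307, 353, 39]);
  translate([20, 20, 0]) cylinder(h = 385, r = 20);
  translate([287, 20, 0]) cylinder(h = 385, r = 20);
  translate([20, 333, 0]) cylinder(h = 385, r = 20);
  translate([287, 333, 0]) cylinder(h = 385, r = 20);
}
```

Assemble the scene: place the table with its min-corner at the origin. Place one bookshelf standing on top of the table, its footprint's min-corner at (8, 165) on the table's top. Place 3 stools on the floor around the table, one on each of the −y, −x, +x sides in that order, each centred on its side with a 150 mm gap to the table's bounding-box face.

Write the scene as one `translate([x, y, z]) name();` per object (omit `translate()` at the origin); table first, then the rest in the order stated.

table();
translate([8, 165, 780]) bookshelf();
translate([238, -503, 0]) stool();
translate([-457, 141, 0]) stool();
translate([933, 141, 0]) stool();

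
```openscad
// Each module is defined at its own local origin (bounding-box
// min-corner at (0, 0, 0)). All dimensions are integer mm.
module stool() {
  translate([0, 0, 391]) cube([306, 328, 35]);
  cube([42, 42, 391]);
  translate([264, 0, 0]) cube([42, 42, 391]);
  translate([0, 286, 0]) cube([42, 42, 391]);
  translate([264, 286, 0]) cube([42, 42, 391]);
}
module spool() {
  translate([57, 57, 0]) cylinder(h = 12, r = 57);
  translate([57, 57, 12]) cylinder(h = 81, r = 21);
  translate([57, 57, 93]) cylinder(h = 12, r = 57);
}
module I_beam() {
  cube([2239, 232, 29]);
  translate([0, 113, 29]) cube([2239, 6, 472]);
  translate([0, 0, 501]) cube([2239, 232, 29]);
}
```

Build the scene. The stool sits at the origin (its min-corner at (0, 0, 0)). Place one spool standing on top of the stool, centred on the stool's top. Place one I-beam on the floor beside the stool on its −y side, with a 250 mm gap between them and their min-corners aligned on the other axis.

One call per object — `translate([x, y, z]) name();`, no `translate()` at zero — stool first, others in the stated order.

stool();
translate([96, 107, 426]) spool();
translate([0, -482, 0]) I_beam();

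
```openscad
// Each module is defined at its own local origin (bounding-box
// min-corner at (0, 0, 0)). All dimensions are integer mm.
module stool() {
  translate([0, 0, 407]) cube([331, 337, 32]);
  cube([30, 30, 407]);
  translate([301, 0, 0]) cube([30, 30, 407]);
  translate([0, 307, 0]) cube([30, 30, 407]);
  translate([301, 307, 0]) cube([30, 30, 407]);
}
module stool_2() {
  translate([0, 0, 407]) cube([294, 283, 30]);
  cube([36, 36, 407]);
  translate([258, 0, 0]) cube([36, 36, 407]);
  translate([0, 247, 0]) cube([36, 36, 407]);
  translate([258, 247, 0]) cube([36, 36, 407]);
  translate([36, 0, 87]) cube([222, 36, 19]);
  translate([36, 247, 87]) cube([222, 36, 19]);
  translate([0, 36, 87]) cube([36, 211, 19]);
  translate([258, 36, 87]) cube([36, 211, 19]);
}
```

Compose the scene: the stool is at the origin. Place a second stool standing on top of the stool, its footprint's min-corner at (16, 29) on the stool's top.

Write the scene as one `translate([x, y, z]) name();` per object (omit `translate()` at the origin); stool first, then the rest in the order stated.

stool();
translate([16, 29, 439]) stool_2();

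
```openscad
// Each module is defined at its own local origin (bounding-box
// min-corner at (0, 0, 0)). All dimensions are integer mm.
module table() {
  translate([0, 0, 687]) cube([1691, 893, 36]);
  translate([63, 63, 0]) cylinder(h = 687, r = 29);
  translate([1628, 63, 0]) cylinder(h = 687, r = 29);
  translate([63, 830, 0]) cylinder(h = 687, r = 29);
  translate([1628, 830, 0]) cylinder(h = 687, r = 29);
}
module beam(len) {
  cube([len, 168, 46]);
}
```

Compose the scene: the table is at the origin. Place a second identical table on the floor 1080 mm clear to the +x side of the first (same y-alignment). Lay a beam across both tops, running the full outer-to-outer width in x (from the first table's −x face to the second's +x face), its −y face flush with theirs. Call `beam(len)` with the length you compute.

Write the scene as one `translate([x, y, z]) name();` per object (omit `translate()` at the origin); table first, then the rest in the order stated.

table();
translate([2771, 0, 0]) table();
translate([0, 0, 723]) beam(4462);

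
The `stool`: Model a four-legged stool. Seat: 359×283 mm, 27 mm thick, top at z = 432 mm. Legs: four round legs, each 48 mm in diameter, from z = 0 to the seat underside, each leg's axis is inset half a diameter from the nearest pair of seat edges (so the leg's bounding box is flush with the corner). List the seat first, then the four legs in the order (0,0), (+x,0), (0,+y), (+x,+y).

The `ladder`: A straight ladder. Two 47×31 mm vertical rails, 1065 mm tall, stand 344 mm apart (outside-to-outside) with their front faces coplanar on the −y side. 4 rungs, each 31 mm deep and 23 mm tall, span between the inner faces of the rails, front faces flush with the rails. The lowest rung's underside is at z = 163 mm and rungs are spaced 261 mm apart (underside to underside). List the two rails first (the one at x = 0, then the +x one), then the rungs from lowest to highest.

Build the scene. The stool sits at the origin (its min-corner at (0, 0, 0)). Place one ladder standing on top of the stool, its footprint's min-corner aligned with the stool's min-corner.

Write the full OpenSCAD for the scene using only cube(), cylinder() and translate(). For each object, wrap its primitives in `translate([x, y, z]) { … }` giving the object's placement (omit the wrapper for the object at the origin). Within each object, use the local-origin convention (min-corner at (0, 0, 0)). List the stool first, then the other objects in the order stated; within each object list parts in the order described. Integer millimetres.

translate([0, 0, 405]) cube([359, 283, 27]);
translate([24, 24, 0]) cylinder(h = 405, r = 24);
translate([335, 24, 0]) cylinder(h = 405, r = 24);
translate([24, 259, 0]) cylinder(h = 405, r = 24);
translate([335, 259, 0]) cylinder(h = 405, r = 24);
translate([0, 0, 432]) {
  cube([47, 31, 1065]);
  translate([297, 0, 0]) cube([47, 31, 1065]);
  translate([47, 0, 163]) cube([250, 31, 23]);
  translate([47, 0, 424]) cube([250, 31, 23]);
  translate([47, 0, 685]) cube([250, 31, 23]);
  translate([47, 0, 946]) cube([250, 31, 23]);
}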